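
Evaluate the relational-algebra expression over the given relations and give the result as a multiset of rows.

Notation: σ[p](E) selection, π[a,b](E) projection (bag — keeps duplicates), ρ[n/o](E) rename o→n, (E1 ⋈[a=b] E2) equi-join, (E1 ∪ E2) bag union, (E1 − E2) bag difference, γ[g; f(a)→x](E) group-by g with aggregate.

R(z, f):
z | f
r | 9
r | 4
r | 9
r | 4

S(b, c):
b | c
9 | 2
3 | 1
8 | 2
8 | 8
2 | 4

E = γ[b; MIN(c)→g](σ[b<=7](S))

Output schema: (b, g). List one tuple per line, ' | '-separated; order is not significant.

Per-node cardinality:
  S → 5
  σ[b<=7](S) → 2
  γ[b; MIN(c)→g](σ[b<=7](S)) → 2

== RESULT ==
b | g
2 | 4
3 | 1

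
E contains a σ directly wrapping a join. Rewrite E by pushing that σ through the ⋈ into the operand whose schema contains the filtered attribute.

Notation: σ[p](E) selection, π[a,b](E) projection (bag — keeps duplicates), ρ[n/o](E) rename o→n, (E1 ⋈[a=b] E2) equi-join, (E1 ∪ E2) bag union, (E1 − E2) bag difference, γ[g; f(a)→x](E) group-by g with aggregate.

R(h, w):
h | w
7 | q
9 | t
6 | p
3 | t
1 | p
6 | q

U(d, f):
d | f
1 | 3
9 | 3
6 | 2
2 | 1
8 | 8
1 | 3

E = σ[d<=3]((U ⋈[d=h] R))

σ filters on d, owned by the left side.
E' = (σ[d<=3](U) ⋈[d=h] R)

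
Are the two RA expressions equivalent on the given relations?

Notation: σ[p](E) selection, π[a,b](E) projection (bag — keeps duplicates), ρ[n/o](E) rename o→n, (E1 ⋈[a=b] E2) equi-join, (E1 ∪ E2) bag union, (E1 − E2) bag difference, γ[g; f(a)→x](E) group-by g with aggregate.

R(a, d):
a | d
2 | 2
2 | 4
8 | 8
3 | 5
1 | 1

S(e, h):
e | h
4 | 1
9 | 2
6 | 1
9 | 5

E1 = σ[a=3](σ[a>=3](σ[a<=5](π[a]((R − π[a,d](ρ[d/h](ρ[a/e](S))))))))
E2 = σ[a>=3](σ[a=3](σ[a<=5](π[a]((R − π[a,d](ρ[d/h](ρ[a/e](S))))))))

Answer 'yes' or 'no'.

E1 stepwise |·|:
  R → 5
  S → 4
  ρ[a/e](S) → 4
  ρ[d/h](ρ[a/e](S)) → 4
  π[a,d](ρ[d/h](ρ[a/e](S))) → 4
  (R − π[a,d](ρ[d/h](ρ[a/e](S)))) → 5
  π[a]((R − π[a,d](ρ[d/h](ρ[a/e](S))))) → 5
  σ[a<=5](π[a]((R − π[a,d](ρ[d/h](ρ[a/e](S)))))) → 4
  σ[a>=3](σ[a<=5](π[a]((R − π[a,d](ρ[d/h](ρ[a/e](S))))))) → 1
  σ[a=3](σ[a>=3](σ[a<=5](π[a]((R − π[a,d](ρ[d/h](ρ[a/e](S)))))))) → 1
E2 stepwise |·|:
  R → 5
  S → 4
  ρ[a/e](S) → 4
  ρ[d/h](ρ[a/e](S)) → 4
  π[a,d](ρ[d/h](ρ[a/e](S))) → 4
  (R − π[a,d](ρ[d/h](ρ[a/e](S)))) → 5
  π[a]((R − π[a,d](ρ[d/h](ρ[a/e](S))))) → 5
  σ[a<=5](π[a]((R − π[a,d](ρ[d/h](ρ[a/e](S)))))) → 4
  σ[a=3](σ[a<=5](π[a]((R − π[a,d](ρ[d/h](ρ[a/e](S))))))) → 1
  σ[a>=3](σ[a=3](σ[a<=5](π[a]((R − π[a,d](ρ[d/h](ρ[a/e](S)))))))) → 1

E1 and E2 produce the same multiset:
a
3

yes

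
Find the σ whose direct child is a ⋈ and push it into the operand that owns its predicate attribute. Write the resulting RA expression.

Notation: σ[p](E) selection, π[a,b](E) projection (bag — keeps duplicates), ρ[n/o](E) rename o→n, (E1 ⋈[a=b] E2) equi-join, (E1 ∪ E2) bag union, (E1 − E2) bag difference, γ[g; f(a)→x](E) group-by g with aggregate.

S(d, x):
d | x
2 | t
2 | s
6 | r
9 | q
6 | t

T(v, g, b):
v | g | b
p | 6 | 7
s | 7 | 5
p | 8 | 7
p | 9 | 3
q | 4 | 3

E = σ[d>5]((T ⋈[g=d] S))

σ filters on d, owned by the right side.
E' = (T ⋈[g=d] σ[d>5](S))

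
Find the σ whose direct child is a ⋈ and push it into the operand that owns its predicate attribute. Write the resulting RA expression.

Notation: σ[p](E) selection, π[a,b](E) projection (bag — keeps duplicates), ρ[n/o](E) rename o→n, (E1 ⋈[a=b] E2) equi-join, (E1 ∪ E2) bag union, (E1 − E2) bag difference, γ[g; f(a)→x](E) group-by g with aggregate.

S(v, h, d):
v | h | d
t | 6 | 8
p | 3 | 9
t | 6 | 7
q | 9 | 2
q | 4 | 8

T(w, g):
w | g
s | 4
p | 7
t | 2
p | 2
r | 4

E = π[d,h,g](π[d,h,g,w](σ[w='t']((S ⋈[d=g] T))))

σ filters on w, owned by the right side.
E' = π[d,h,g](π[d,h,g,w]((S ⋈[d=g] σ[w='t'](T))))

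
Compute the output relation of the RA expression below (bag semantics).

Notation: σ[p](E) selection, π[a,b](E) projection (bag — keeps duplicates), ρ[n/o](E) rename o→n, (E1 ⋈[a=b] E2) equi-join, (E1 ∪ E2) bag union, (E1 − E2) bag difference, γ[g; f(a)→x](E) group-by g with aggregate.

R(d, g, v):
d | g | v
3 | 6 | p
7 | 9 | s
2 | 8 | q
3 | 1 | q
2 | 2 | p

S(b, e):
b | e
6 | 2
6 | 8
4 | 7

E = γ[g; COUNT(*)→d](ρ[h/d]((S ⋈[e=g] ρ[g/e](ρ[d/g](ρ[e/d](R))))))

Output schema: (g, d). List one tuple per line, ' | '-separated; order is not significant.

Stepwise |·|:
  S → 3
  R → 5
  ρ[e/d](R) → 5
  ρ[d/g](ρ[e/d](R)) → 5
  ρ[g/e](ρ[d/g](ρ[e/d](R))) → 5
  (S ⋈[e=g] ρ[g/e](ρ[d/g](ρ[e/d](R)))) → 3
  ρ[h/d]((S ⋈[e=g] ρ[g/e](ρ[d/g](ρ[e/d](R))))) → 3
  γ[g; COUNT(*)→d](ρ[h/d]((S ⋈[e=g] ρ[g/e](ρ[d/g](ρ[e/d](R)))))) → 2

== RESULT ==
g | d
2 | 2
7 | 1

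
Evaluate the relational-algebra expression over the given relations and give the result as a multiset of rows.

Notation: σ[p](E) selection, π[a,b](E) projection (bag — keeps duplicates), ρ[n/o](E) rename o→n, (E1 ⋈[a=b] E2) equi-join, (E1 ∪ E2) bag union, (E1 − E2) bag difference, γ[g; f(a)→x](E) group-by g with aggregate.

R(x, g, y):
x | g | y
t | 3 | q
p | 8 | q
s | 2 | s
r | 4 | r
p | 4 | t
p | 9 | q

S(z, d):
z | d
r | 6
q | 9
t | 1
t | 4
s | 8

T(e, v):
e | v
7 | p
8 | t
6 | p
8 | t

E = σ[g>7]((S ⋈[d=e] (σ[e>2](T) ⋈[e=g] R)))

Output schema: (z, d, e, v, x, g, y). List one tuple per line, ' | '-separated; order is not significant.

Row counts bottom-up:
  S → 5
  T → 4
  σ[e>2](T) → 4
  R → 6
  (σ[e>2](T) ⋈[e=g] R) → 2
  (S ⋈[d=e] (σ[e>2](T) ⋈[e=g] R)) → 2
  σ[g>7]((S ⋈[d=e] (σ[e>2](T) ⋈[e=g] R))) → 2

== RESULT ==
z | d | e | v | x | g | y
s | 8 | 8 | t | p | 8 | q
s | 8 | 8 | t | p | 8 | q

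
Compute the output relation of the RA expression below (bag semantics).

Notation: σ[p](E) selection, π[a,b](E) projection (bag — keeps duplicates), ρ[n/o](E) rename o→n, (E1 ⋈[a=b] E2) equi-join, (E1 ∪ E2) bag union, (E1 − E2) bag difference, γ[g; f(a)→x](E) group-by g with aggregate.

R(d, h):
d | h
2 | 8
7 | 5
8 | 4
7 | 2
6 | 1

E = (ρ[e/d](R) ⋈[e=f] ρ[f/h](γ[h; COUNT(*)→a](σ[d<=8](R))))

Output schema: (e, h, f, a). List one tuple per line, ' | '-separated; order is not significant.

Row counts bottom-up:
  R → 5
  ρ[e/d](R) → 5
  R → 5
  σ[d<=8](R) → 5
  γ[h; COUNT(*)→a](σ[d<=8](R)) → 5
  ρ[f/h](γ[h; COUNT(*)→a](σ[d<=8](R))) → 5
  (ρ[e/d](R) ⋈[e=f] ρ[f/h](γ[h; COUNT(*)→a](σ[d<=8](R)))) → 2

== RESULT ==
e | h | f | a
2 | 8 | 2 | 1
8 | 4 | 8 | 1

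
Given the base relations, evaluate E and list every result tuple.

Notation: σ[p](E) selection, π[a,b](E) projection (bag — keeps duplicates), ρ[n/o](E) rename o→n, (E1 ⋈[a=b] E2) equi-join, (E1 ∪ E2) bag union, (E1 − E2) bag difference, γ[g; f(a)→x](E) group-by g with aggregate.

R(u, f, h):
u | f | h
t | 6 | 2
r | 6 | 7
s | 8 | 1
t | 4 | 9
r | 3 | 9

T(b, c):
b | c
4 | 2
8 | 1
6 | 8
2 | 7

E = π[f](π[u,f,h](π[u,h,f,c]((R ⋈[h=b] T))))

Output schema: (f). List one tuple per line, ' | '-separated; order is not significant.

Subexpression sizes:
  R → 5
  T → 4
  (R ⋈[h=b] T) → 1
  π[u,h,f,c]((R ⋈[h=b] T)) → 1
  π[u,f,h](π[u,h,f,c]((R ⋈[h=b] T))) → 1
  π[f](π[u,f,h](π[u,h,f,c]((R ⋈[h=b] T)))) → 1

== RESULT ==
f
6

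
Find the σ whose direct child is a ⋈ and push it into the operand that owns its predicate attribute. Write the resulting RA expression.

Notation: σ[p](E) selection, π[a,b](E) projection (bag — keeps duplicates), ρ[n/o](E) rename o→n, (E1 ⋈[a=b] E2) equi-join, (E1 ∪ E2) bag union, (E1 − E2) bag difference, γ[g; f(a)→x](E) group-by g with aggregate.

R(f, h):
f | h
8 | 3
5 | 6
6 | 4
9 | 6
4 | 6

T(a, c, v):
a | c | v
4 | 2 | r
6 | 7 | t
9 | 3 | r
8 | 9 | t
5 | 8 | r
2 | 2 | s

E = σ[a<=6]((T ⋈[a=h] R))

σ filters on a, owned by the left side.
E' = (σ[a<=6](T) ⋈[a=h] R)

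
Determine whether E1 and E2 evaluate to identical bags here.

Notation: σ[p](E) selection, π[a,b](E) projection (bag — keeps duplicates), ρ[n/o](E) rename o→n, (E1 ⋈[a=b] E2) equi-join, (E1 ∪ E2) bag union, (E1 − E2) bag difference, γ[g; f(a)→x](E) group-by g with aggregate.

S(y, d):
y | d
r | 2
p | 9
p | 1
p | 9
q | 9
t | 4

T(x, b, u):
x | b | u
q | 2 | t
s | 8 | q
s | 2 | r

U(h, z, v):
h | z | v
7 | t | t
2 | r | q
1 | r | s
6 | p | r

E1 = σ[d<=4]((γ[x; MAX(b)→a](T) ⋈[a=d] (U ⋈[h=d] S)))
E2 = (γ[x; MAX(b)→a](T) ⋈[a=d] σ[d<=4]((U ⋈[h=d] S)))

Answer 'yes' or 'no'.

E1 stepwise |·|:
  T → 3
  γ[x; MAX(b)→a](T) → 2
  U → 4
  S → 6
  (U ⋈[h=d] S) → 2
  (γ[x; MAX(b)→a](T) ⋈[a=d] (U ⋈[h=d] S)) → 1
  σ[d<=4]((γ[x; MAX(b)→a](T) ⋈[a=d] (U ⋈[h=d] S))) → 1
E2 stepwise |·|:
  T → 3
  γ[x; MAX(b)→a](T) → 2
  U → 4
  S → 6
  (U ⋈[h=d] S) → 2
  σ[d<=4]((U ⋈[h=d] S)) → 2
  (γ[x; MAX(b)→a](T) ⋈[a=d] σ[d<=4]((U ⋈[h=d] S))) → 1

E1 and E2 produce the same multiset:
x | a | h | z | v | y | d
q | 2 | 2 | r | q | r | 2

yes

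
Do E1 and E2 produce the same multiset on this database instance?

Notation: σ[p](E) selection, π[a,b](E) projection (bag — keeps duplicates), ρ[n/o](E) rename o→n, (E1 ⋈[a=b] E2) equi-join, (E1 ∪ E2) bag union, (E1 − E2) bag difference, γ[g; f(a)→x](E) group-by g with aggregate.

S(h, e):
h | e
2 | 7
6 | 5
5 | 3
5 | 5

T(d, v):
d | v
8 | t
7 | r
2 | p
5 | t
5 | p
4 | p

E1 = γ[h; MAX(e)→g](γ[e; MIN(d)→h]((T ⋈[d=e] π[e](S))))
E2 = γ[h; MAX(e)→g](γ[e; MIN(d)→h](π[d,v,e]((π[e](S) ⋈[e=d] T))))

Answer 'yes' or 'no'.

E1 stepwise |·|:
  T → 6
  S → 4
  π[e](S) → 4
  (T ⋈[d=e] π[e](S)) → 5
  γ[e; MIN(d)→h]((T ⋈[d=e] π[e](S))) → 2
  γ[h; MAX(e)→g](γ[e; MIN(d)→h]((T ⋈[d=e] π[e](S)))) → 2
E2 stepwise |·|:
  S → 4
  π[e](S) → 4
  T → 6
  (π[e](S) ⋈[e=d] T) → 5
  π[d,v,e]((π[e](S) ⋈[e=d] T)) → 5
  γ[e; MIN(d)→h](π[d,v,e]((π[e](S) ⋈[e=d] T))) → 2
  γ[h; MAX(e)→g](γ[e; MIN(d)→h](π[d,v,e]((π[e](S) ⋈[e=d] T)))) → 2

E1 and E2 produce the same multiset:
h | g
5 | 5
7 | 7

yes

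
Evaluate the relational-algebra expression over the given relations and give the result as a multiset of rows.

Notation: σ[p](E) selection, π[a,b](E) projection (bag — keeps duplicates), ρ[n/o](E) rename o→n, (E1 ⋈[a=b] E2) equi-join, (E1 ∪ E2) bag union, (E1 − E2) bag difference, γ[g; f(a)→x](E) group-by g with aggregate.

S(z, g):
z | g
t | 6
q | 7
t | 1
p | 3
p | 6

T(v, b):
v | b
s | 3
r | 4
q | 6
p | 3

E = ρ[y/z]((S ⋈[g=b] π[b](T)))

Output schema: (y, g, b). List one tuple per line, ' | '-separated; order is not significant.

Row counts bottom-up:
  S → 5
  T → 4
  π[b](T) → 4
  (S ⋈[g=b] π[b](T)) → 4
  ρ[y/z]((S ⋈[g=b] π[b](T))) → 4

== RESULT ==
y | g | b
p | 3 | 3
p | 3 | 3
p | 6 | 6
t | 6 | 6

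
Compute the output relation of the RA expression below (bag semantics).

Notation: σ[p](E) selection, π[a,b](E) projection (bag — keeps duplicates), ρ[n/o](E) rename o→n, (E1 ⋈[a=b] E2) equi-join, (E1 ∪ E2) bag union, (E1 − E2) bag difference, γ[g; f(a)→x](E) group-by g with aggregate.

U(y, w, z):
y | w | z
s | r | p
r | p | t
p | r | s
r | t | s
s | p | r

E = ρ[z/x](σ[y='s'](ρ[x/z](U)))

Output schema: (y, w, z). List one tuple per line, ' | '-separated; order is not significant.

Subexpression sizes:
  U → 5
  ρ[x/z](U) → 5
  σ[y='s'](ρ[x/z](U)) → 2
  ρ[z/x](σ[y='s'](ρ[x/z](U))) → 2

== RESULT ==
y | w | z
s | p | r
s | r | p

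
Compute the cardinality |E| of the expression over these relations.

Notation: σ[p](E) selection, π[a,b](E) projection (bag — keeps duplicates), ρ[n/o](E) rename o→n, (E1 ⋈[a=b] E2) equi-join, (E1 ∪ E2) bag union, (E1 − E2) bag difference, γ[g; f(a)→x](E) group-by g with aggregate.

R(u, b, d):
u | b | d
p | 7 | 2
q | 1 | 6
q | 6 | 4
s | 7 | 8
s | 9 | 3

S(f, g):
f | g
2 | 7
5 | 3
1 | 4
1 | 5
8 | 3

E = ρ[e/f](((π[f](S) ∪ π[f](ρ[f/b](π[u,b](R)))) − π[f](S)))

Row counts bottom-up:
  S → 5
  π[f](S) → 5
  R → 5
  π[u,b](R) → 5
  ρ[f/b](π[u,b](R)) → 5
  π[f](ρ[f/b](π[u,b](R))) → 5
  (π[f](S) ∪ π[f](ρ[f/b](π[u,b](R)))) → 10
  S → 5
  π[f](S) → 5
  ((π[f](S) ∪ π[f](ρ[f/b](π[u,b](R)))) − π[f](S)) → 5
  ρ[e/f](((π[f](S) ∪ π[f](ρ[f/b](π[u,b](R)))) − π[f](S))) → 5

|E| = 5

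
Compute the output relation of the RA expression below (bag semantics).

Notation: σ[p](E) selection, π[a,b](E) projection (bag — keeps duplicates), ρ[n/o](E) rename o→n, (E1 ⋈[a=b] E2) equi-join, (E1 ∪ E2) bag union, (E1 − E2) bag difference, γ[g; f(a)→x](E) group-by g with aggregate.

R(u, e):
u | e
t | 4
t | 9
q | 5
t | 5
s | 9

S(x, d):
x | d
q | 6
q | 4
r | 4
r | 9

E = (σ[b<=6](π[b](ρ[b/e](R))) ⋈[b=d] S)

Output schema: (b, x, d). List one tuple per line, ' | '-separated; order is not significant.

Row counts bottom-up:
  R → 5
  ρ[b/e](R) → 5
  π[b](ρ[b/e](R)) → 5
  σ[b<=6](π[b](ρ[b/e](R))) → 3
  S → 4
  (σ[b<=6](π[b](ρ[b/e](R))) ⋈[b=d] S) → 2

== RESULT ==
b | x | d
4 | q | 4
4 | r | 4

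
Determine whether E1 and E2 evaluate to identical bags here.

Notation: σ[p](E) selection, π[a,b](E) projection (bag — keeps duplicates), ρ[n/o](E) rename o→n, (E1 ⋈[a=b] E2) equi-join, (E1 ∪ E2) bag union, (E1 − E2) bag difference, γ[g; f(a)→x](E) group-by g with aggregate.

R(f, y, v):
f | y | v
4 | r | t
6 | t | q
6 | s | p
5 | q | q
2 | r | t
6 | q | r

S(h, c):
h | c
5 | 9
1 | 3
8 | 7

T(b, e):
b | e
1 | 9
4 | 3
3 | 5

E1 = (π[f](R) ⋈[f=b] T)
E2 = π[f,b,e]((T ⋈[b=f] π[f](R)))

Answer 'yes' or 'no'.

E1 subexpression sizes:
  R → 6
  π[f](R) → 6
  T → 3
  (π[f](R) ⋈[f=b] T) → 1
E2 subexpression sizes:
  T → 3
  R → 6
  π[f](R) → 6
  (T ⋈[b=f] π[f](R)) → 1
  π[f,b,e]((T ⋈[b=f] π[f](R))) → 1

E1 and E2 produce the same multiset:
f | b | e
4 | 4 | 3

yes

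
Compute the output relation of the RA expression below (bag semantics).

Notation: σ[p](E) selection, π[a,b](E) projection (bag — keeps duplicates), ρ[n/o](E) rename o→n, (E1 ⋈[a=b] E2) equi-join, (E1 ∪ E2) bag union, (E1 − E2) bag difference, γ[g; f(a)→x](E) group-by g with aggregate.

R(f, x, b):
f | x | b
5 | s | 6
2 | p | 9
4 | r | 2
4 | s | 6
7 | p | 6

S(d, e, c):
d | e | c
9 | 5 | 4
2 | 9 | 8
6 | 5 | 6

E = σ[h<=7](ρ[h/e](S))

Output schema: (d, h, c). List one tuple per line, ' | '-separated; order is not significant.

Row counts bottom-up:
  S → 3
  ρ[h/e](S) → 3
  σ[h<=7](ρ[h/e](S)) → 2

== RESULT ==
d | h | c
6 | 5 | 6
9 | 5 | 4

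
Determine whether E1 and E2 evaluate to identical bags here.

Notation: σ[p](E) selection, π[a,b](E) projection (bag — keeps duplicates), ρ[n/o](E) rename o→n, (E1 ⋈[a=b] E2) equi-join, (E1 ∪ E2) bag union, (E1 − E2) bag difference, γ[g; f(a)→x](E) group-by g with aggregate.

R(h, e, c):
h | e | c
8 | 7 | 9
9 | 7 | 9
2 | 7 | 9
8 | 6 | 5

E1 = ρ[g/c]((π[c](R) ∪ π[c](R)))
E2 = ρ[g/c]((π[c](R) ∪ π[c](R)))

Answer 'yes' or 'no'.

E1 row counts bottom-up:
  R → 4
  π[c](R) → 4
  R → 4
  π[c](R) → 4
  (π[c](R) ∪ π[c](R)) → 8
  ρ[g/c]((π[c](R) ∪ π[c](R))) → 8
E2 row counts bottom-up:
  R → 4
  π[c](R) → 4
  R → 4
  π[c](R) → 4
  (π[c](R) ∪ π[c](R)) → 8
  ρ[g/c]((π[c](R) ∪ π[c](R))) → 8

E1 and E2 produce the same multiset:
g
5
5
9
9
9
9
9
9

yes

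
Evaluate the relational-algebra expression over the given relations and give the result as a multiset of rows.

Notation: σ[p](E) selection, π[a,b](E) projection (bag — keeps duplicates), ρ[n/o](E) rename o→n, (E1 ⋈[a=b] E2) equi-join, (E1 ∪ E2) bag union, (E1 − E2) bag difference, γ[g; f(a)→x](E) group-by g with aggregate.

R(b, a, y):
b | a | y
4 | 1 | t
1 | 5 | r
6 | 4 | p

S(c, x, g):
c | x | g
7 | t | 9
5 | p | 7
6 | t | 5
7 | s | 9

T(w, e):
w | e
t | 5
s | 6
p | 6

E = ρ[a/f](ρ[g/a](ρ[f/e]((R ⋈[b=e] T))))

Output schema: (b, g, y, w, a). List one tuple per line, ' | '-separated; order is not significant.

Per-node cardinality:
  R → 3
  T → 3
  (R ⋈[b=e] T) → 2
  ρ[f/e]((R ⋈[b=e] T)) → 2
  ρ[g/a](ρ[f/e]((R ⋈[b=e] T))) → 2
  ρ[a/f](ρ[g/a](ρ[f/e]((R ⋈[b=e] T)))) → 2

== RESULT ==
b | g | y | w | a
6 | 4 | p | p | 6
6 | 4 | p | s | 6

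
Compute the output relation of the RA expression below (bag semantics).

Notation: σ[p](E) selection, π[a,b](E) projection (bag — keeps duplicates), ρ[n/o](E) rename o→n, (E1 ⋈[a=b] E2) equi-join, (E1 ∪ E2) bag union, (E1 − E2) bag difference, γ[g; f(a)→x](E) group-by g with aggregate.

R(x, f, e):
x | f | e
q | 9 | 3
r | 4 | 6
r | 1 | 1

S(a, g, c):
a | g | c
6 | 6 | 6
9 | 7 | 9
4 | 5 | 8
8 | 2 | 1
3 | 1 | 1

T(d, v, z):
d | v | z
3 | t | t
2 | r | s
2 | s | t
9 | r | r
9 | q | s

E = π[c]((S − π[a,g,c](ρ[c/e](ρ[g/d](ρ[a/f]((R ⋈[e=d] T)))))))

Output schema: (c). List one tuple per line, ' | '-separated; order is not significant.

Per-node cardinality:
  S → 5
  R → 3
  T → 5
  (R ⋈[e=d] T) → 1
  ρ[a/f]((R ⋈[e=d] T)) → 1
  ρ[g/d](ρ[a/f]((R ⋈[e=d] T))) → 1
  ρ[c/e](ρ[g/d](ρ[a/f]((R ⋈[e=d] T)))) → 1
  π[a,g,c](ρ[c/e](ρ[g/d](ρ[a/f]((R ⋈[e=d] T))))) → 1
  (S − π[a,g,c](ρ[c/e](ρ[g/d](ρ[a/f]((R ⋈[e=d] T)))))) → 5
  π[c]((S − π[a,g,c](ρ[c/e](ρ[g/d](ρ[a/f]((R ⋈[e=d] T))))))) → 5

== RESULT ==
c
1
1
6
8
9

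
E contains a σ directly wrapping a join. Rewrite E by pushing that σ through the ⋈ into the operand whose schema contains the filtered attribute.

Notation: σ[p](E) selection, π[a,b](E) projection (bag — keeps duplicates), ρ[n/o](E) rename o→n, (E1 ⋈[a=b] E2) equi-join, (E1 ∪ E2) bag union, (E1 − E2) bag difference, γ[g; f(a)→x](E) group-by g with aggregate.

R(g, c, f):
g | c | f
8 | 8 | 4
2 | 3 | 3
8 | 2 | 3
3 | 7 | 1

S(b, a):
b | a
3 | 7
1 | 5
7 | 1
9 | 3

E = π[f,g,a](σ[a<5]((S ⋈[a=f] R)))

σ filters on a, owned by the left side.
E' = π[f,g,a]((σ[a<5](S) ⋈[a=f] R))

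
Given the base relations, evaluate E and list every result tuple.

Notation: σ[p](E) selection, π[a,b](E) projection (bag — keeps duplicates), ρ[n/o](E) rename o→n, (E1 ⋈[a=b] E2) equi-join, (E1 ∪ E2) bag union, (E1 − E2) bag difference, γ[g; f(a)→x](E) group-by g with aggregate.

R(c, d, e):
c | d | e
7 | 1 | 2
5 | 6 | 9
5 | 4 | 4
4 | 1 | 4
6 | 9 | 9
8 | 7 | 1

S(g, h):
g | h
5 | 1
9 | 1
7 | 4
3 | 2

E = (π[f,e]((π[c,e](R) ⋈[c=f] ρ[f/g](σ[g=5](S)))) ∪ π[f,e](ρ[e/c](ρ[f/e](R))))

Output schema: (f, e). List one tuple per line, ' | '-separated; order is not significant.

Row counts bottom-up:
  R → 6
  π[c,e](R) → 6
  S → 4
  σ[g=5](S) → 1
  ρ[f/g](σ[g=5](S)) → 1
  (π[c,e](R) ⋈[c=f] ρ[f/g](σ[g=5](S))) → 2
  π[f,e]((π[c,e](R) ⋈[c=f] ρ[f/g](σ[g=5](S)))) → 2
  R → 6
  ρ[f/e](R) → 6
  ρ[e/c](ρ[f/e](R)) → 6
  π[f,e](ρ[e/c](ρ[f/e](R))) → 6
  (π[f,e]((π[c,e](R) ⋈[c=f] ρ[f/g](σ[g=5](S)))) ∪ π[f,e](ρ[e/c](ρ[f/e](R)))) → 8

== RESULT ==
f | e
1 | 8
2 | 7
4 | 4
4 | 5
5 | 4
5 | 9
9 | 5
9 | 6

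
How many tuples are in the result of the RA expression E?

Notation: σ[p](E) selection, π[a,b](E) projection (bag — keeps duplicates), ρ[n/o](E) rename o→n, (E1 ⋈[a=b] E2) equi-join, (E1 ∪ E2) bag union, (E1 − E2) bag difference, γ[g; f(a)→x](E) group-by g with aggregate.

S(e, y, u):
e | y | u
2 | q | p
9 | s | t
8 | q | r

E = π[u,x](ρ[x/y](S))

Stepwise |·|:
  S → 3
  ρ[x/y](S) → 3
  π[u,x](ρ[x/y](S)) → 3

|E| = 3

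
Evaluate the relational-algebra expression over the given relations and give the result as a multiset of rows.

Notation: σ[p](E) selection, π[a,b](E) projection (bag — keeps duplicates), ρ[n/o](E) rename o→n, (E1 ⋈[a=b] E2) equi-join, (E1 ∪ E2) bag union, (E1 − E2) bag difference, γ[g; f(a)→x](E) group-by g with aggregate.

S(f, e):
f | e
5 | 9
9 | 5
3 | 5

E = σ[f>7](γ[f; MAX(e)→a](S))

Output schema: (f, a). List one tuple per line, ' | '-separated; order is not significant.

Row counts bottom-up:
  S → 3
  γ[f; MAX(e)→a](S) → 3
  σ[f>7](γ[f; MAX(e)→a](S)) → 1

== RESULT ==
f | a
9 | 5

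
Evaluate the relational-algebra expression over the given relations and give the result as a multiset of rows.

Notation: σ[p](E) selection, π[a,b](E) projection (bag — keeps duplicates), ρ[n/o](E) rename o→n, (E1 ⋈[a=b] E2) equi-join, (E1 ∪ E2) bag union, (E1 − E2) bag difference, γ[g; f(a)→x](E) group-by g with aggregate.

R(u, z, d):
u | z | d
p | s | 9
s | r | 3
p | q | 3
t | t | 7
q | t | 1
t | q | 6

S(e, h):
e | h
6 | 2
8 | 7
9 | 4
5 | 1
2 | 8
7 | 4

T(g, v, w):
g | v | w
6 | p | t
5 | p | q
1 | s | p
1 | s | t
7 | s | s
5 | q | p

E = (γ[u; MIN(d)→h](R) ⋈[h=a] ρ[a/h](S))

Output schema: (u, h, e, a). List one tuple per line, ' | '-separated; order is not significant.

Per-node cardinality:
  R → 6
  γ[u; MIN(d)→h](R) → 4
  S → 6
  ρ[a/h](S) → 6
  (γ[u; MIN(d)→h](R) ⋈[h=a] ρ[a/h](S)) → 1

== RESULT ==
u | h | e | a
q | 1 | 5 | 1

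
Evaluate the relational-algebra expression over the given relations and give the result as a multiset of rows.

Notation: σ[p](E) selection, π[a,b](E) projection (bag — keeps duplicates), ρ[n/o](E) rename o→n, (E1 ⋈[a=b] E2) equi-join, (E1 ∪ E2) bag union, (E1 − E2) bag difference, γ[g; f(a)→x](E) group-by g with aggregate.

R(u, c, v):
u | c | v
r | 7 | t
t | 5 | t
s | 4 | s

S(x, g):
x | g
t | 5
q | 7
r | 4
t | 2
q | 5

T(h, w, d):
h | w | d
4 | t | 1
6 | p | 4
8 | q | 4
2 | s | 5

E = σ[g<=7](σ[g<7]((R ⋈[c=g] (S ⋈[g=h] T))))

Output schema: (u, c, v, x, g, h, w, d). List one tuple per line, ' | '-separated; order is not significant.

Per-node cardinality:
  R → 3
  S → 5
  T → 4
  (S ⋈[g=h] T) → 2
  (R ⋈[c=g] (S ⋈[g=h] T)) → 1
  σ[g<7]((R ⋈[c=g] (S ⋈[g=h] T))) → 1
  σ[g<=7](σ[g<7]((R ⋈[c=g] (S ⋈[g=h] T)))) → 1

== RESULT ==
u | c | v | x | g | h | w | d
s | 4 | s | r | 4 | 4 | t | 1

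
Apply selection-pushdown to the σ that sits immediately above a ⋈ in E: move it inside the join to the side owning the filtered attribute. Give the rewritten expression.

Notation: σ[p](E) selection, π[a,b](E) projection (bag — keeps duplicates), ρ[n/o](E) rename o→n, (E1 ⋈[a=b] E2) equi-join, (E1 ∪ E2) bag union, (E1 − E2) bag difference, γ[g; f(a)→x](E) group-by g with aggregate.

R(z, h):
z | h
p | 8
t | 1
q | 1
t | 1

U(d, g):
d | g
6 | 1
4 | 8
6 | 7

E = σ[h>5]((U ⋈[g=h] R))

σ filters on h, owned by the right side.
E' = (U ⋈[g=h] σ[h>5](R))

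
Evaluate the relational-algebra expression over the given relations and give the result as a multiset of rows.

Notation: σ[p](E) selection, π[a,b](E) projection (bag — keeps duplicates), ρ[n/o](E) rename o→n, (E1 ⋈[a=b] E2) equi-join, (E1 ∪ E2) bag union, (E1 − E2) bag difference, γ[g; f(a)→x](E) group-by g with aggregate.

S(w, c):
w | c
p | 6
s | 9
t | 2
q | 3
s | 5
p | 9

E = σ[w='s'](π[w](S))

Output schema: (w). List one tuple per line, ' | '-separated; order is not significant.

Per-node cardinality:
  S → 6
  π[w](S) → 6
  σ[w='s'](π[w](S)) → 2

== RESULT ==
w
s
s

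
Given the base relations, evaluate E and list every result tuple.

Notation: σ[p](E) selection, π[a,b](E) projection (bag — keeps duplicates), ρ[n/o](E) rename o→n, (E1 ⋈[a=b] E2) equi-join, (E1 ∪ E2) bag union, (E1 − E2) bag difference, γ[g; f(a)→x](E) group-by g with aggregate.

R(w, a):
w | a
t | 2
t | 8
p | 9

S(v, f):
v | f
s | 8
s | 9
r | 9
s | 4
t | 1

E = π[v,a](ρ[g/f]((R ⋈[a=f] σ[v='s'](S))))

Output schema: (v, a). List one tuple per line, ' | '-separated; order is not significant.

Per-node cardinality:
  R → 3
  S → 5
  σ[v='s'](S) → 3
  (R ⋈[a=f] σ[v='s'](S)) → 2
  ρ[g/f]((R ⋈[a=f] σ[v='s'](S))) → 2
  π[v,a](ρ[g/f]((R ⋈[a=f] σ[v='s'](S)))) → 2

== RESULT ==
v | a
s | 8
s | 9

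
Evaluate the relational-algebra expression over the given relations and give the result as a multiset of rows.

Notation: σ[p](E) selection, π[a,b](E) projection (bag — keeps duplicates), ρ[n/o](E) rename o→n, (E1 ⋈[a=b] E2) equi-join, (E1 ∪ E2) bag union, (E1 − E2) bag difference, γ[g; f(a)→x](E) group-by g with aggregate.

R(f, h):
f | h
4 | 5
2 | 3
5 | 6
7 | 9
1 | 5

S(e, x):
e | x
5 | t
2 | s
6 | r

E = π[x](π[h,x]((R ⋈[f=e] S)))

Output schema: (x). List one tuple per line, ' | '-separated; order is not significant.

Row counts bottom-up:
  R → 5
  S → 3
  (R ⋈[f=e] S) → 2
  π[h,x]((R ⋈[f=e] S)) → 2
  π[x](π[h,x]((R ⋈[f=e] S))) → 2

== RESULT ==
x
s
t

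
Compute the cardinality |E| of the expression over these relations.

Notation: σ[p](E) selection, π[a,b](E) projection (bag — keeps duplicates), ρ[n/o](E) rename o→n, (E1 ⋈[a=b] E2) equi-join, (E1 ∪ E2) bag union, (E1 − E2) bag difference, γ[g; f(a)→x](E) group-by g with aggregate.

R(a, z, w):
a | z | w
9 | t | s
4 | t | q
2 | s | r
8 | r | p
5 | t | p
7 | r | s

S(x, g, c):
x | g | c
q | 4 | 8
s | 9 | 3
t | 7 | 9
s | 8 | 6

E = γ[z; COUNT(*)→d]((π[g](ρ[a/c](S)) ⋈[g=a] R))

Subexpression sizes:
  S → 4
  ρ[a/c](S) → 4
  π[g](ρ[a/c](S)) → 4
  R → 6
  (π[g](ρ[a/c](S)) ⋈[g=a] R) → 4
  γ[z; COUNT(*)→d]((π[g](ρ[a/c](S)) ⋈[g=a] R)) → 2

|E| = 2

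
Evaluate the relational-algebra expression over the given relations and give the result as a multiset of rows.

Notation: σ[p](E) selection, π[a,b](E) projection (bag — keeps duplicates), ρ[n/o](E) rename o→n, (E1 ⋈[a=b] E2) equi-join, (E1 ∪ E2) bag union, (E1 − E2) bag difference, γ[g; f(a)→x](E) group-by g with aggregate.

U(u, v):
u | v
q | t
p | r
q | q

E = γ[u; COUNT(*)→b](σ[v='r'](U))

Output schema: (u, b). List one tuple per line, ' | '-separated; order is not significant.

Row counts bottom-up:
  U → 3
  σ[v='r'](U) → 1
  γ[u; COUNT(*)→b](σ[v='r'](U)) → 1

== RESULT ==
u | b
p | 1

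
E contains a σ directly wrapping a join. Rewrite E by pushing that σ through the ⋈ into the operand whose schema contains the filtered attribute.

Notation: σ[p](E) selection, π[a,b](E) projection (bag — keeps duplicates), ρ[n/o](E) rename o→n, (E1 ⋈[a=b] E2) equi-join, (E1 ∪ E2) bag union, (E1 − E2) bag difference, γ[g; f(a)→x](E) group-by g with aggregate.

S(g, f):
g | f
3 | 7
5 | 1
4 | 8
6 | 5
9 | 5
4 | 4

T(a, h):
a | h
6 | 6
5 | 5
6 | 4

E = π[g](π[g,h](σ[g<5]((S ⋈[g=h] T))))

σ filters on g, owned by the left side.
E' = π[g](π[g,h]((σ[g<5](S) ⋈[g=h] T)))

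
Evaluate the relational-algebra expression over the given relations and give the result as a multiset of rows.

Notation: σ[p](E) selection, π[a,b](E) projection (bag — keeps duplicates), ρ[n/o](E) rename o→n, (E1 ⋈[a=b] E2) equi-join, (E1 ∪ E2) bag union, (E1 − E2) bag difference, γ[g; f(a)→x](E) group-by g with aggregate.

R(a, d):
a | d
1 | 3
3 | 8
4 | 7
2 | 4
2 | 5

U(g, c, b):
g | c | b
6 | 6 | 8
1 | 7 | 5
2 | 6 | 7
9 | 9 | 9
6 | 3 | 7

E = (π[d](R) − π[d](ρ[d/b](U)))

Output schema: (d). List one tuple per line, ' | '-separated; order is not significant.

Stepwise |·|:
  R → 5
  π[d](R) → 5
  U → 5
  ρ[d/b](U) → 5
  π[d](ρ[d/b](U)) → 5
  (π[d](R) − π[d](ρ[d/b](U))) → 2

== RESULT ==
d
3
4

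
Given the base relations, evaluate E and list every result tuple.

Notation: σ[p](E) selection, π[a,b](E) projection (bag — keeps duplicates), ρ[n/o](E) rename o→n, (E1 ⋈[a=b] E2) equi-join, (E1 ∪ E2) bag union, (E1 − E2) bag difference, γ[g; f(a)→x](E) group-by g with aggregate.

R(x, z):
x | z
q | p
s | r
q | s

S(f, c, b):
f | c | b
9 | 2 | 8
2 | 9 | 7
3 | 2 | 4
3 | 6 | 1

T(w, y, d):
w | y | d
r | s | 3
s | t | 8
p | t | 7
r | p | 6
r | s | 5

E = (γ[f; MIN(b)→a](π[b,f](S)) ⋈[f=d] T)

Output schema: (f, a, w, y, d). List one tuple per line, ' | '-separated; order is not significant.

Row counts bottom-up:
  S → 4
  π[b,f](S) → 4
  γ[f; MIN(b)→a](π[b,f](S)) → 3
  T → 5
  (γ[f; MIN(b)→a](π[b,f](S)) ⋈[f=d] T) → 1

== RESULT ==
f | a | w | y | d
3 | 1 | r | s | 3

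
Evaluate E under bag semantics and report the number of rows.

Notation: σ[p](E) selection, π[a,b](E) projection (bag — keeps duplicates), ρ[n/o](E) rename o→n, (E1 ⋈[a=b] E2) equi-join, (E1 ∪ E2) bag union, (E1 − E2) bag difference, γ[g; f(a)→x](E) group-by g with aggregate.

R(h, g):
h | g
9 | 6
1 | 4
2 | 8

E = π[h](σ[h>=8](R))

Row counts bottom-up:
  R → 3
  σ[h>=8](R) → 1
  π[h](σ[h>=8](R)) → 1

|E| = 1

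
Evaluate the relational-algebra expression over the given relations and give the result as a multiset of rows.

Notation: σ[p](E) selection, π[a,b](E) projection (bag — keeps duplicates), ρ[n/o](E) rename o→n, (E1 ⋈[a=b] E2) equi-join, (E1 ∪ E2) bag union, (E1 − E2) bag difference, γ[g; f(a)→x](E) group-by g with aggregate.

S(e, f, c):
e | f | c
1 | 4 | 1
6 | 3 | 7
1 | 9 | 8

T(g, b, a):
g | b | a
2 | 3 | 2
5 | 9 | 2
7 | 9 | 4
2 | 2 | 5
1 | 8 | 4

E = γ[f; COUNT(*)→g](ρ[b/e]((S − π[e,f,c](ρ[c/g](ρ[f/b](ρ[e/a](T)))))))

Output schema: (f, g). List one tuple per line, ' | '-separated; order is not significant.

Subexpression sizes:
  S → 3
  T → 5
  ρ[e/a](T) → 5
  ρ[f/b](ρ[e/a](T)) → 5
  ρ[c/g](ρ[f/b](ρ[e/a](T))) → 5
  π[e,f,c](ρ[c/g](ρ[f/b](ρ[e/a](T)))) → 5
  (S − π[e,f,c](ρ[c/g](ρ[f/b](ρ[e/a](T))))) → 3
  ρ[b/e]((S − π[e,f,c](ρ[c/g](ρ[f/b](ρ[e/a](T)))))) → 3
  γ[f; COUNT(*)→g](ρ[b/e]((S − π[e,f,c](ρ[c/g](ρ[f/b](ρ[e/a](T))))))) → 3

== RESULT ==
f | g
3 | 1
4 | 1
9 | 1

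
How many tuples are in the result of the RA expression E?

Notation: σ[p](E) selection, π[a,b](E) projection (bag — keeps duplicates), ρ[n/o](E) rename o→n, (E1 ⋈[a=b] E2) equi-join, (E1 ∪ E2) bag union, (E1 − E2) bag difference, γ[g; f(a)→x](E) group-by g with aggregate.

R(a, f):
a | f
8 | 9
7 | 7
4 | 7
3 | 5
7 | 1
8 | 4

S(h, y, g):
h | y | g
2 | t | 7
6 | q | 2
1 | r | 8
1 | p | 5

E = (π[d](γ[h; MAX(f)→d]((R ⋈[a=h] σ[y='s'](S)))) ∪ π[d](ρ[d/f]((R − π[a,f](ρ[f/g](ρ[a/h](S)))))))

Subexpression sizes:
  R → 6
  S → 4
  σ[y='s'](S) → 0
  (R ⋈[a=h] σ[y='s'](S)) → 0
  γ[h; MAX(f)→d]((R ⋈[a=h] σ[y='s'](S))) → 0
  π[d](γ[h; MAX(f)→d]((R ⋈[a=h] σ[y='s'](S)))) → 0
  R → 6
  S → 4
  ρ[a/h](S) → 4
  ρ[f/g](ρ[a/h](S)) → 4
  π[a,f](ρ[f/g](ρ[a/h](S))) → 4
  (R − π[a,f](ρ[f/g](ρ[a/h](S)))) → 6
  ρ[d/f]((R − π[a,f](ρ[f/g](ρ[a/h](S))))) → 6
  π[d](ρ[d/f]((R − π[a,f](ρ[f/g](ρ[a/h](S)))))) → 6
  (π[d](γ[h; MAX(f)→d]((R ⋈[a=h] σ[y='s'](S)))) ∪ π[d](ρ[d/f]((R − π[a,f](ρ[f/g](ρ[a/h](S))))))) → 6

|E| = 6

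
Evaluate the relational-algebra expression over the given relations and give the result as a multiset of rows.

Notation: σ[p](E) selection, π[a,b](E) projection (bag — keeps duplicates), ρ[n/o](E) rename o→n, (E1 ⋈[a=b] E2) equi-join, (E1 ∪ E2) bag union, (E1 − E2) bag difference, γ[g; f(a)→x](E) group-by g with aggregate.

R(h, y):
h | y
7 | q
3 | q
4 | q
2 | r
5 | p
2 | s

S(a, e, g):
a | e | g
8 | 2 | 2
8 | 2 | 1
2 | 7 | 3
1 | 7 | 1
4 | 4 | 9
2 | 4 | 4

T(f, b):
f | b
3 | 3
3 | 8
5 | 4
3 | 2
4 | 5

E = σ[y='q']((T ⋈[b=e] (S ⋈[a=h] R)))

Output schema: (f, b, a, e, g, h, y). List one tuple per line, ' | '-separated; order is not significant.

Row counts bottom-up:
  T → 5
  S → 6
  R → 6
  (S ⋈[a=h] R) → 5
  (T ⋈[b=e] (S ⋈[a=h] R)) → 3
  σ[y='q']((T ⋈[b=e] (S ⋈[a=h] R))) → 1

== RESULT ==
f | b | a | e | g | h | y
5 | 4 | 4 | 4 | 9 | 4 | q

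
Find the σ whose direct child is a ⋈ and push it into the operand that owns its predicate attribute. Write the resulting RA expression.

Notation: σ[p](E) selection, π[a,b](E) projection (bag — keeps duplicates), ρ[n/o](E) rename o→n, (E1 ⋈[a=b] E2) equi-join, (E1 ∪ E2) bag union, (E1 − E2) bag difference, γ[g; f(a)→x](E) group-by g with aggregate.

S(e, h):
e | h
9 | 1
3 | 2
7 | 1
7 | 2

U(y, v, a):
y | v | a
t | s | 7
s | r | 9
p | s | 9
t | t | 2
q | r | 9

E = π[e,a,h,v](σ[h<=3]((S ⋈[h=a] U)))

σ filters on h, owned by the left side.
E' = π[e,a,h,v]((σ[h<=3](S) ⋈[h=a] U))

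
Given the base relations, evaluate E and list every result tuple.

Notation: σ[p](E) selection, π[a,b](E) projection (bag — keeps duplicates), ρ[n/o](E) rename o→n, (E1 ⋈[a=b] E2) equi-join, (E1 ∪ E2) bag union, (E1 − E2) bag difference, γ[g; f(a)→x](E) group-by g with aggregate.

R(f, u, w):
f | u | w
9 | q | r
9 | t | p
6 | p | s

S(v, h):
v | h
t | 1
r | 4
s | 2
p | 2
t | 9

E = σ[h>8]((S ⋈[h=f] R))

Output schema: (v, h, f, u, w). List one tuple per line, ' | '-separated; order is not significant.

Per-node cardinality:
  S → 5
  R → 3
  (S ⋈[h=f] R) → 2
  σ[h>8]((S ⋈[h=f] R)) → 2

== RESULT ==
v | h | f | u | w
t | 9 | 9 | q | r
t | 9 | 9 | t | p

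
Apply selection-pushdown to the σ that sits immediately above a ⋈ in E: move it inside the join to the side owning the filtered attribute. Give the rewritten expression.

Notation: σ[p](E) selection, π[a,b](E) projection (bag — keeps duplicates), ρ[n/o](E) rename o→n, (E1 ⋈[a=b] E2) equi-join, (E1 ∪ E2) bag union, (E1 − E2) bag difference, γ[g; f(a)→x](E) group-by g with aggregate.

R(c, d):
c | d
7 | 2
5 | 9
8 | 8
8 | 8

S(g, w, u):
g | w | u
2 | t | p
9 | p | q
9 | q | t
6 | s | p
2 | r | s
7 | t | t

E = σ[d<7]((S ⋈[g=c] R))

σ filters on d, owned by the right side.
E' = (S ⋈[g=c] σ[d<7](R))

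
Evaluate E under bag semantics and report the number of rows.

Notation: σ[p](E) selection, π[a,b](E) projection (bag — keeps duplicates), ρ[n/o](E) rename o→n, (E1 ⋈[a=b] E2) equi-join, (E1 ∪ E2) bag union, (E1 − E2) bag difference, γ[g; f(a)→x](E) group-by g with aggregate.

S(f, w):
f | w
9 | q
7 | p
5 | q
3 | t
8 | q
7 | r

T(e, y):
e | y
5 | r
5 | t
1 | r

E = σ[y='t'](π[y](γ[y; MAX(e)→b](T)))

Subexpression sizes:
  T → 3
  γ[y; MAX(e)→b](T) → 2
  π[y](γ[y; MAX(e)→b](T)) → 2
  σ[y='t'](π[y](γ[y; MAX(e)→b](T))) → 1

|E| = 1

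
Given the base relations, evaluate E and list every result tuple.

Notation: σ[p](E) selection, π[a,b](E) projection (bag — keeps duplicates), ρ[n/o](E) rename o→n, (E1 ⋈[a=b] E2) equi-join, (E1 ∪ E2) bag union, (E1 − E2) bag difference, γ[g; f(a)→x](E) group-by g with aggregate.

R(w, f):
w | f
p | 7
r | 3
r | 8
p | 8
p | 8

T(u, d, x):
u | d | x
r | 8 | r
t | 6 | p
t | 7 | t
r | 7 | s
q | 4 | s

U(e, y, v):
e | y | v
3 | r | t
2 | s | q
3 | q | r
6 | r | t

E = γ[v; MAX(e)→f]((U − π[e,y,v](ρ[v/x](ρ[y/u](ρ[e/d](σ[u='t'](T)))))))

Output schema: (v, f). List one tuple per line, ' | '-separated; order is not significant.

Row counts bottom-up:
  U → 4
  T → 5
  σ[u='t'](T) → 2
  ρ[e/d](σ[u='t'](T)) → 2
  ρ[y/u](ρ[e/d](σ[u='t'](T))) → 2
  ρ[v/x](ρ[y/u](ρ[e/d](σ[u='t'](T)))) → 2
  π[e,y,v](ρ[v/x](ρ[y/u](ρ[e/d](σ[u='t'](T))))) → 2
  (U − π[e,y,v](ρ[v/x](ρ[y/u](ρ[e/d](σ[u='t'](T)))))) → 4
  γ[v; MAX(e)→f]((U − π[e,y,v](ρ[v/x](ρ[y/u](ρ[e/d](σ[u='t'](T))))))) → 3

== RESULT ==
v | f
q | 2
r | 3
t | 6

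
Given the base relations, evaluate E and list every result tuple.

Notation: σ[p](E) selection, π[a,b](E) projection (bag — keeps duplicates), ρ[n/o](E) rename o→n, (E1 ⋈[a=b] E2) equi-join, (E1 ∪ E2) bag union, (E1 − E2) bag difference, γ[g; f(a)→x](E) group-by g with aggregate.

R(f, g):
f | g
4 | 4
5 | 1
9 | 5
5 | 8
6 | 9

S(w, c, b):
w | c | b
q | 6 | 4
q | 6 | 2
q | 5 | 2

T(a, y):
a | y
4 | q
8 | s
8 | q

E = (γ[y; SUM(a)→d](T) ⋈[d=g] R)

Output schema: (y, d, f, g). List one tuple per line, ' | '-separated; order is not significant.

Stepwise |·|:
  T → 3
  γ[y; SUM(a)→d](T) → 2
  R → 5
  (γ[y; SUM(a)→d](T) ⋈[d=g] R) → 1

== RESULT ==
y | d | f | g
s | 8 | 5 | 8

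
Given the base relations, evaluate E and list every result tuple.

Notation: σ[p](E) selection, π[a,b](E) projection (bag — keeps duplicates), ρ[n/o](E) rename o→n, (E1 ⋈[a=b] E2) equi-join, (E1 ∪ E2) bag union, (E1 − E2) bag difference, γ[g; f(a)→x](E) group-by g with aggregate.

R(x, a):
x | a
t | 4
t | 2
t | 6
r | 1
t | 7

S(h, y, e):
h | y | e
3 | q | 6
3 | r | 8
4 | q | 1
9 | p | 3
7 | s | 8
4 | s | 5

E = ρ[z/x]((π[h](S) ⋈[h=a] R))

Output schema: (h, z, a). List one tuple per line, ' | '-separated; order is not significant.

Per-node cardinality:
  S → 6
  π[h](S) → 6
  R → 5
  (π[h](S) ⋈[h=a] R) → 3
  ρ[z/x]((π[h](S) ⋈[h=a] R)) → 3

== RESULT ==
h | z | a
4 | t | 4
4 | t | 4
7 | t | 7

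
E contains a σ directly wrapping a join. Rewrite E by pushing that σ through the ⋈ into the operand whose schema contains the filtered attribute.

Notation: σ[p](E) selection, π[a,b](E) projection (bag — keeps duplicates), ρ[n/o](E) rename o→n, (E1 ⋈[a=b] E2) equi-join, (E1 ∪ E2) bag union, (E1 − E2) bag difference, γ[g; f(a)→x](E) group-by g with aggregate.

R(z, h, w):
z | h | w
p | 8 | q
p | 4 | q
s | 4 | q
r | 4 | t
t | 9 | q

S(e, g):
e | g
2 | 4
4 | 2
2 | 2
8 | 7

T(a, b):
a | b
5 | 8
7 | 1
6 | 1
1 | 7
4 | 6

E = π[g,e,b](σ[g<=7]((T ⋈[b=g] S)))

σ filters on g, owned by the right side.
E' = π[g,e,b]((T ⋈[b=g] σ[g<=7](S)))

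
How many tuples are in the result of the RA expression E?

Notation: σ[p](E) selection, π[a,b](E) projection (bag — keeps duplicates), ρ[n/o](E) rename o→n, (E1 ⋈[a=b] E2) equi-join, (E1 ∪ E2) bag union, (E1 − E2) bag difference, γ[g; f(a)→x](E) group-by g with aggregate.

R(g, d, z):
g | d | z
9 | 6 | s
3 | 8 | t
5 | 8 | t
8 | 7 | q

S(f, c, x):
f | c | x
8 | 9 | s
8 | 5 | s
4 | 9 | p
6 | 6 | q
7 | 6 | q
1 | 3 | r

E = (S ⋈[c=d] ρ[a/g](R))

Per-node cardinality:
  S → 6
  R → 4
  ρ[a/g](R) → 4
  (S ⋈[c=d] ρ[a/g](R)) → 2

|E| = 2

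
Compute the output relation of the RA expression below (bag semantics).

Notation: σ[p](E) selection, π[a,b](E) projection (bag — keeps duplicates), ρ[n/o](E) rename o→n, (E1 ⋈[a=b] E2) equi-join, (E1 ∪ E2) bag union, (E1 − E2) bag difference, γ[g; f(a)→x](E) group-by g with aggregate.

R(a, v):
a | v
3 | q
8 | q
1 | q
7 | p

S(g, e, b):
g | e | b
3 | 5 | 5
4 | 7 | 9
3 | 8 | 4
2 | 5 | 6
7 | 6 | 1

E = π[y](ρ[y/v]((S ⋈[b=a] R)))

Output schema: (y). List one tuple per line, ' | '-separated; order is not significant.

Stepwise |·|:
  S → 5
  R → 4
  (S ⋈[b=a] R) → 1
  ρ[y/v]((S ⋈[b=a] R)) → 1
  π[y](ρ[y/v]((S ⋈[b=a] R))) → 1

== RESULT ==
y
q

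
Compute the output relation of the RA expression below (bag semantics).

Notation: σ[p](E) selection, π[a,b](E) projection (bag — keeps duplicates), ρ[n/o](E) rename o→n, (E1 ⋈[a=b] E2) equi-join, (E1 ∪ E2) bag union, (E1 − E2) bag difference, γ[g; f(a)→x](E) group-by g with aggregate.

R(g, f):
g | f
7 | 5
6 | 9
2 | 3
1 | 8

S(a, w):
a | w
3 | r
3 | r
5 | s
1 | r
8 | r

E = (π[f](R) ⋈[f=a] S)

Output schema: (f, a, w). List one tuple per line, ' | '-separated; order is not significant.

Per-node cardinality:
  R → 4
  π[f](R) → 4
  S → 5
  (π[f](R) ⋈[f=a] S) → 4

== RESULT ==
f | a | w
3 | 3 | r
3 | 3 | r
5 | 5 | s
8 | 8 | r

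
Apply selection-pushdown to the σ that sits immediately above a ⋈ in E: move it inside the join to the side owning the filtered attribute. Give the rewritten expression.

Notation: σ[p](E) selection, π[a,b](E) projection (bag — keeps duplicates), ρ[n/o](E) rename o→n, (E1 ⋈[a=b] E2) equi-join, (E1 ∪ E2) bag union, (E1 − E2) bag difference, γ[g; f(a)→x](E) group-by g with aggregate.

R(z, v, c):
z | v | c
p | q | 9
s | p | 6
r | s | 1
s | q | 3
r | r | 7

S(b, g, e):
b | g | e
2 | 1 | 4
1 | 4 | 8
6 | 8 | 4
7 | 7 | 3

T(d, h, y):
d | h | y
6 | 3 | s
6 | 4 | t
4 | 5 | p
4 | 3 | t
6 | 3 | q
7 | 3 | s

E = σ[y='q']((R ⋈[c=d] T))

σ filters on y, owned by the right side.
E' = (R ⋈[c=d] σ[y='q'](T))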